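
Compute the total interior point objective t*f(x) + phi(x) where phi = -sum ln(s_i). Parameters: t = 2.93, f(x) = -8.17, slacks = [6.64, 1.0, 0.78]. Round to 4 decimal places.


Step 1: Compute log-barrier.
ln values: [1.8931, 0.0, -0.2485]
phi = -(1.8931 + 0.0 - 0.2485) = -1.6447
Step 2: Compute augmented objective.
t*f(x) = 2.93*-8.17 = -23.9381
Total = -23.9381 - 1.6447 = -25.5828


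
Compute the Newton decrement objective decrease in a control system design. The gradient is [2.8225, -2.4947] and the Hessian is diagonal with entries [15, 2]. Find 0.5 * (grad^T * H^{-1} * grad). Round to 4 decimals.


Step 1: H is diagonal, so H^(-1) * g = [0.1882, -1.2474].
Step 2: g^T H^(-1) g = sum_i g_i^2 / H_ii
  = (2.8225)^2/15 + (-2.4947)^2/2
  = 0.5311 + 3.1118 = 3.6429
Step 3: Objective decrease = 0.5 * g^T H^(-1) g = 1.8214


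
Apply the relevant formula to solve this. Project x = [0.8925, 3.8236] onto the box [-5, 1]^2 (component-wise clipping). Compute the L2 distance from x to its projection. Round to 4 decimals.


Project each component onto [-5, 1].
clip(0.8925) = 0.8925, clip(3.8236) = 1.0
Projection = [0.8925, 1.0]
Squared diffs: [0.0, 7.9727]
Distance = sqrt(7.9727) = 2.8236


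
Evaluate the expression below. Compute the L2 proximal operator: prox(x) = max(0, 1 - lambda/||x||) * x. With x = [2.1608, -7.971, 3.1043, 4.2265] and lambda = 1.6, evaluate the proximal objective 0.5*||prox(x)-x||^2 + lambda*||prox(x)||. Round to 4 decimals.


Step 1: Compute ||x||.
||x|| = 9.7829
Step 2: Compute scaling factor.
scale = max(0, 1 - 1.6/9.7829) = 0.8364
Step 3: prox(x) = [1.8074, -6.6673, 2.5966, 3.5353]
||prox(x)|| = 8.1829
Step 4: Proximal objective.
0.5*||prox-x||^2 = 1.28
lambda*||prox|| = 13.0926
Total = 14.3727


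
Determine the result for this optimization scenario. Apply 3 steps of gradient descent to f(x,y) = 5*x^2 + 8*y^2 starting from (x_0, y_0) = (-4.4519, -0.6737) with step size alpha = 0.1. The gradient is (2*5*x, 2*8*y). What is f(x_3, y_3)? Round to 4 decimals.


Gradient descent on f(x,y) = 5*x^2 + 8*y^2.
Starting point: (-4.4519, -0.6737), alpha = 0.1
Step 1: grad_x = 2*5*-4.4519 = -44.519, grad_y = 2*8*-0.6737 = -10.7792
  x_1 = -4.4519 - 0.1*-44.519 = 0.0
  y_1 = -0.6737 - 0.1*-10.7792 = 0.4042
Step 2: grad_x = 2*5*0.0 = 0.0, grad_y = 2*8*0.4042 = 6.4675
  x_2 = 0.0 - 0.1*0.0 = 0.0
  y_2 = 0.4042 - 0.1*6.4675 = -0.2425
Step 3: grad_x = 2*5*0.0 = 0.0, grad_y = 2*8*-0.2425 = -3.8805
  x_3 = 0.0 - 0.1*0.0 = 0.0
  y_3 = -0.2425 - 0.1*-3.8805 = 0.1455
f(0.0, 0.1455) = 5*0.0^2 + 8*0.1455^2 = 0.1694


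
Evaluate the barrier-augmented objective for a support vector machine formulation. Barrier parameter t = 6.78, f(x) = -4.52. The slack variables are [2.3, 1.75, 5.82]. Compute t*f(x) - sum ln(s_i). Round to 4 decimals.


Step 1: Compute log-barrier.
ln values: [0.8329, 0.5596, 1.7613]
phi = -(0.8329 + 0.5596 + 1.7613) = -3.1538
Step 2: Compute augmented objective.
t*f(x) = 6.78*-4.52 = -30.6456
Total = -30.6456 - 3.1538 = -33.7994


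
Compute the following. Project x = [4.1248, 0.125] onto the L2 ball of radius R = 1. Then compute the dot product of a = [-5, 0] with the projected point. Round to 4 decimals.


Step 1: Compute ||x|| (intermediates to 6 decimals).
||x|| = sqrt(4.1248^2 + 0.125^2) = 4.126694
Step 2: Project.
Since ||x|| > R, scale = R/||x|| = 1/4.126694 = 0.242325, proj(x) = scale * x
proj(x) = [0.999542, 0.030291]
Step 3: Dot product.
a^T * proj(x) = -5*0.999542 + 0*0.030291 = -4.9977


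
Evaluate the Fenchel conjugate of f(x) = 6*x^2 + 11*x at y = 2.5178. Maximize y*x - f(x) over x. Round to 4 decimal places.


f*(y) = sup_x {y*x - a*x^2 - b*x} = sup_x {(y-b)*x - a*x^2}
FOC: (y - b) - 2a*x = 0 => x* = (y - b)/(2a)
x* = (2.5178 - 11)/(2*6) = -0.7069
f*(2.5178) = (y-b)^2/(4a) = (2.5178 - 11)^2/(4*6)
= 71.9477/24 = 2.9978


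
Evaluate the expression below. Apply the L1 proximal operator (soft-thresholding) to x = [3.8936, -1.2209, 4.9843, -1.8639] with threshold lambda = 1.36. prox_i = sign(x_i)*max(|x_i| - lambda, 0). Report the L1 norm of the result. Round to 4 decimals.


Soft-thresholding with lambda = 1.36:
prox(3.8936) = sign(3.8936)*max(|3.8936| - 1.36, 0) = 2.5336
prox(-1.2209) = sign(-1.2209)*max(|-1.2209| - 1.36, 0) = 0.0
prox(4.9843) = sign(4.9843)*max(|4.9843| - 1.36, 0) = 3.6243
prox(-1.8639) = sign(-1.8639)*max(|-1.8639| - 1.36, 0) = -0.5039
prox(x) = [2.5336, 0.0, 3.6243, -0.5039]
||prox(x)||_1 = 2.5336 + 0.0 + 3.6243 + 0.5039 = 6.6618


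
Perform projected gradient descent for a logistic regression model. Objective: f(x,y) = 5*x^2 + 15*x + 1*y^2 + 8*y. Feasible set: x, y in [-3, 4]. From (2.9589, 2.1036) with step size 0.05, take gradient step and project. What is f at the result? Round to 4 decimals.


Step 1: Compute gradient at (2.9589, 2.1036).
grad_x = 2*5*2.9589 + 15 = 44.589
grad_y = 2*1*2.1036 + 8 = 12.2072
Step 2: Gradient step.
x_raw = 2.9589 - 0.05*44.589 = 0.7295
y_raw = 2.1036 - 0.05*12.2072 = 1.4932
Step 3: Project onto [-3, 4].
x_proj = clip(0.7295) = 0.7295
y_proj = clip(1.4932) = 1.4932
Step 4: Evaluate f.
f(0.7295, 1.4932) = 27.7779


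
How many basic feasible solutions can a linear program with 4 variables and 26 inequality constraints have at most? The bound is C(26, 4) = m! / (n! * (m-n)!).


Each vertex corresponds to some choice of n active constraints out of m, so the number of vertices is at most C(m, n) = m! / (n!(m-n)!).
m = 26, n = 4
Numerator: 26 * 25 * 24 * 23
Denominator: 4! = 24
C(26, 4) = 14950


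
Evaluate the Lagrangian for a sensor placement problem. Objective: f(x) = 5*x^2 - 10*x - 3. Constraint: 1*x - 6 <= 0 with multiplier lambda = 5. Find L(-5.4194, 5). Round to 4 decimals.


Step 1: Evaluate f(x).
f(-5.4194) = 5*(-5.4194)^2 - 10*(-5.4194) - 3 = 198.0435
Step 2: Evaluate g(x).
g(-5.4194) = 1*-5.4194 - 6 = -11.4194
Step 3: Compute Lagrangian.
L = 198.0435 + 5*-11.4194 = 140.9465


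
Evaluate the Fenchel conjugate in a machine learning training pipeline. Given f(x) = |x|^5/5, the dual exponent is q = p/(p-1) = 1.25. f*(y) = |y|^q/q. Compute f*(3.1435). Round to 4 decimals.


The conjugate exponent q satisfies 1/p + 1/q = 1.
p = 5, so q = 5/(5 - 1) = 1.25
|y|^q = 3.1435^1.25 = 4.1857
f*(3.1435) = 4.1857 / 1.25 = 3.3486


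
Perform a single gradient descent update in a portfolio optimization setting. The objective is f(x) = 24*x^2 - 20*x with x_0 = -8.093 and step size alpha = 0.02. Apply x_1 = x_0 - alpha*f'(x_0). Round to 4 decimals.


We compute the gradient at x_0 and apply the update.
f'(x) = 48*x - 20
f'(-8.093) = 48*-8.093 - 20 = -408.464
x_1 = -8.093 - 0.02*-408.464 = 0.0763


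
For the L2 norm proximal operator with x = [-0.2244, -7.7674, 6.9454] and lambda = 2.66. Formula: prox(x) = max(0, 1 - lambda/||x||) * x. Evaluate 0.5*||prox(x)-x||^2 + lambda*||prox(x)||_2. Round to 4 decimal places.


Step 1: Compute ||x||.
||x|| = 10.4222
Step 2: Compute scaling factor.
scale = max(0, 1 - 2.66/10.4222) = 0.7448
Step 3: prox(x) = [-0.1671, -5.785, 5.1728]
||prox(x)|| = 7.7622
Step 4: Proximal objective.
0.5*||prox-x||^2 = 3.5378
lambda*||prox|| = 20.6475
Total = 24.1851


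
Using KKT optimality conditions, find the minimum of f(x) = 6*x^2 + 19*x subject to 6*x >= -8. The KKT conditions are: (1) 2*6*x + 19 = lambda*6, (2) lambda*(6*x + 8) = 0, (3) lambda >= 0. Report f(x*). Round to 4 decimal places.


Step 1: Try lambda = 0 (constraint inactive).
x_unc = -19/(2*6) = -1.5833
Check: 6*-1.5833 = -9.4998 < -8 -- violated!
Step 2: Constraint must be active: 6*x = -8
x* = -8/6 = -4/3 = -1.3333 (rounded; the exact value -4/3 is used below)
lambda = (2*6*(-4/3) + 19)/6 = 0.5
Step 3: Compute optimal value.
f(x*) = 6*(-4/3)^2 + 19*(-4/3) = -14.6667


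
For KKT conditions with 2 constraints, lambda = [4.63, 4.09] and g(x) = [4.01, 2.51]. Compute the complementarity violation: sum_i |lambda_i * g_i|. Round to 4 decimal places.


KKT complementary slackness check:
lambda_1 * g_1 = 4.63 * 4.01 = 18.5663
lambda_2 * g_2 = 4.09 * 2.51 = 10.2659
Total violation = 18.5663 + 10.2659 = 28.8322


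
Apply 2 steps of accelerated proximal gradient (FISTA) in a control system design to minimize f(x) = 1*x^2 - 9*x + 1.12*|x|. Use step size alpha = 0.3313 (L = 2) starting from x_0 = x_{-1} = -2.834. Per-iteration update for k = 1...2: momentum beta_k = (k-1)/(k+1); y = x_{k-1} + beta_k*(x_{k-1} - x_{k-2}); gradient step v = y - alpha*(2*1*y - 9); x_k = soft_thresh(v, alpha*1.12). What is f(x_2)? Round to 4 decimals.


FISTA on f(x) = 1*x^2 - 9*x + 1.12*|x|
L = 2, alpha = 0.3313
Iteration 1: beta = 0.0, y = -2.834 + 0.0*(-2.834 + 2.834) = -2.834
  grad(y) = -14.668, v = y - alpha*grad = 2.0255
  prox(v) = soft_thresh(2.0255, 0.3711) = 1.6545
Iteration 2: beta = 0.3333, y = 1.6545 + 0.3333*(1.6545 + 2.834) = 3.1506
  grad(y) = -2.6988, v = y - alpha*grad = 4.0447
  prox(v) = soft_thresh(4.0447, 0.3711) = 3.6737
f(x_2) = 1*3.6737^2 - 9*3.6737 + 1.12*|3.6737| = -15.4527


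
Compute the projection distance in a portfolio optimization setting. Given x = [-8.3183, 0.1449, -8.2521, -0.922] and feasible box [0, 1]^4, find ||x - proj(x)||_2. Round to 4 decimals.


Project each component onto [0, 1].
clip(-8.3183) = 0.0, clip(0.1449) = 0.1449, clip(-8.2521) = 0.0, clip(-0.922) = 0.0
Projection = [0.0, 0.1449, 0.0, 0.0]
Squared diffs: [69.1941, 0.0, 68.0972, 0.8501]
Distance = sqrt(138.1414) = 11.7534


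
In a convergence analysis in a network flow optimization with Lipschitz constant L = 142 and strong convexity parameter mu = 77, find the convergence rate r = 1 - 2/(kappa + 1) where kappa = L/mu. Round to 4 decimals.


Step 1: Compute the condition number.
kappa = L/mu = 142/77 = 1.8442
Step 2: Compute the convergence rate.
r = 1 - 2/(kappa + 1) = 1 - 2*mu/(L + mu) = (L - mu)/(L + mu) = 65/219 = 0.2968


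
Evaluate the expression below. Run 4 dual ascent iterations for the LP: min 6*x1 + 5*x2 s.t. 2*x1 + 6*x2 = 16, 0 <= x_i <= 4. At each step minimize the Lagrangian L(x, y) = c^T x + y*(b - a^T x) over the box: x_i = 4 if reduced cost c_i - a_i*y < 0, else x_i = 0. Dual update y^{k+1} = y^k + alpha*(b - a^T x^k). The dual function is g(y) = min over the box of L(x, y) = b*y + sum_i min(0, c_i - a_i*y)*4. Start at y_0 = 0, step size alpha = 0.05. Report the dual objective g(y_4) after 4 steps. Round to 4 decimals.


Dual ascent for LP: min 6*x1 + 5*x2, 2*x1 + 6*x2 = 16, 0 <= x_i <= 4
Step 1: y^k = 0.0, reduced costs: (6.0, 5.0)
  x^k = (0.0, 0.0), subgradient = b - a^T x = 16.0
  y^{k+1} = 0.0 + 0.05*16.0 = 0.8
Step 2: y^k = 0.8, reduced costs: (4.4, 0.2)
  x^k = (0.0, 0.0), subgradient = b - a^T x = 16.0
  y^{k+1} = 0.8 + 0.05*16.0 = 1.6
Step 3: y^k = 1.6, reduced costs: (2.8, -4.6)
  x^k = (0.0, 4.0), subgradient = b - a^T x = -8.0
  y^{k+1} = 1.6 + 0.05*-8.0 = 1.2
Step 4: y^k = 1.2, reduced costs: (3.6, -2.2)
  x^k = (0.0, 4.0), subgradient = b - a^T x = -8.0
  y^{k+1} = 1.2 + 0.05*-8.0 = 0.8
Dual objective at y_4 = 0.8: reduced costs (4.4, 0.2), box minimizer x = (0.0, 0.0)
g(y_4) = b*y + (c1 - a1*y)*x1 + (c2 - a2*y)*x2 = 16*0.8 + 4.4*0.0 + 0.2*0.0 = 12.8 + 0.0 + 0.0 = 12.8


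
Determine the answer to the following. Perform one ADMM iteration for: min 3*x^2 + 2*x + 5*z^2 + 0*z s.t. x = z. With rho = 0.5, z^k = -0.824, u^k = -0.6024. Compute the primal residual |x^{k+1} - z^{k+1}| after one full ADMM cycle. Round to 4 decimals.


ADMM iteration with rho = 0.5, z^k = -0.824, u^k = -0.6024
Step 1: x-update.
Minimize 3*x^2 + 2*x + (0.5/2)*(x + 0.824 - 0.6024)^2
FOC: (2*3 + 0.5)*x = -2 + 0.5*(-0.824 + 0.6024)
x^{k+1} = -0.3247
Step 2: z-update.
Minimize 5*z^2 + 0*z + (0.5/2)*(-0.3247 - z - 0.6024)^2
FOC: (2*5 + 0.5)*z = 0 + 0.5*(-0.3247 - 0.6024)
z^{k+1} = -0.0441
Step 3: u-update.
u^{k+1} = -0.6024 - 0.3247 + 0.0441 = -0.883
Step 4: Primal residual = |-0.3247 + 0.0441| = 0.2806


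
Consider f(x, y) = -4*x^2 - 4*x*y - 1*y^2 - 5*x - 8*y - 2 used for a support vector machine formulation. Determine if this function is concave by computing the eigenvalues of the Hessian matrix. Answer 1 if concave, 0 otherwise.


The Hessian of f(x,y) = -4*x^2 - 4*x*y - 1*y^2 - 5*x - 8*y - 2 is:
H = [[-8, -4], [-4, -2]]
Trace = -8 - 2 = -10
Determinant = -8*-2 - (-4)^2 = 0
Discriminant = (-10)^2 - 4*0 = 100.0
Eigenvalues: lambda_1 = -10.0, lambda_2 = 0.0
The function is concave.

1


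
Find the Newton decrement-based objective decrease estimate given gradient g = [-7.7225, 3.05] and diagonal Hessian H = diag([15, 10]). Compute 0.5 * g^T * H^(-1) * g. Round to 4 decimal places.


Step 1: H is diagonal, so H^(-1) * g = [-0.5148, 0.305].
Step 2: g^T H^(-1) g = sum_i g_i^2 / H_ii
  = (-7.7225)^2/15 + (3.05)^2/10
  = 3.9758 + 0.9303 = 4.9061
Step 3: Objective decrease = 0.5 * g^T H^(-1) g = 2.453


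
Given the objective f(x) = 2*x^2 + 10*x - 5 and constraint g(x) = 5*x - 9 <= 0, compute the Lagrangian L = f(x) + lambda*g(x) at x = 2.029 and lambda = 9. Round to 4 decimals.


Step 1: Evaluate f(x).
f(2.029) = 2*2.029^2 + 10*2.029 - 5 = 23.5237
Step 2: Evaluate g(x).
g(2.029) = 5*2.029 - 9 = 1.145
Step 3: Compute Lagrangian.
L = 23.5237 + 9*1.145 = 33.8287


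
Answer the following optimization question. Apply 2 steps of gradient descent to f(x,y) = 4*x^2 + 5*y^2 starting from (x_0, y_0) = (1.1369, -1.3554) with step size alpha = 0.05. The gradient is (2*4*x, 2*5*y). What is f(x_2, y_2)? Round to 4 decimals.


Gradient descent on f(x,y) = 4*x^2 + 5*y^2.
Starting point: (1.1369, -1.3554), alpha = 0.05
Step 1: grad_x = 2*4*1.1369 = 9.0952, grad_y = 2*5*-1.3554 = -13.554
  x_1 = 1.1369 - 0.05*9.0952 = 0.6821
  y_1 = -1.3554 - 0.05*-13.554 = -0.6777
Step 2: grad_x = 2*4*0.6821 = 5.4571, grad_y = 2*5*-0.6777 = -6.777
  x_2 = 0.6821 - 0.05*5.4571 = 0.4093
  y_2 = -0.6777 - 0.05*-6.777 = -0.3389
f(0.4093, -0.3389) = 4*0.4093^2 + 5*(-0.3389)^2 = 1.2442


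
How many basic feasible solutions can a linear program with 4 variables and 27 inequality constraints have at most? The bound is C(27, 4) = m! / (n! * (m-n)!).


Each vertex corresponds to some choice of n active constraints out of m, so the number of vertices is at most C(m, n) = m! / (n!(m-n)!).
m = 27, n = 4
Numerator: 27 * 26 * 25 * 24
Denominator: 4! = 24
C(27, 4) = 17550


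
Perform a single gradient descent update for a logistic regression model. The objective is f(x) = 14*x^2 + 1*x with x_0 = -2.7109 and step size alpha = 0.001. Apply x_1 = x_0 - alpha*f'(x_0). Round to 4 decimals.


We compute the gradient at x_0 and apply the update.
f'(x) = 28*x + 1
f'(-2.7109) = 28*-2.7109 + 1 = -74.9052
x_1 = -2.7109 - 0.001*-74.9052 = -2.636


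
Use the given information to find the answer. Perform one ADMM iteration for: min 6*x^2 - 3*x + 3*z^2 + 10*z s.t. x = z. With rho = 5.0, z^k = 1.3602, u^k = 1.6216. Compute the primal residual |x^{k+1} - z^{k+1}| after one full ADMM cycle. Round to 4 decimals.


ADMM iteration with rho = 5.0, z^k = 1.3602, u^k = 1.6216
Step 1: x-update.
Minimize 6*x^2 - 3*x + (5.0/2)*(x - 1.3602 + 1.6216)^2
FOC: (2*6 + 5.0)*x = 3 + 5.0*(1.3602 - 1.6216)
x^{k+1} = 0.0996
Step 2: z-update.
Minimize 3*z^2 + 10*z + (5.0/2)*(0.0996 - z + 1.6216)^2
FOC: (2*3 + 5.0)*z = -10 + 5.0*(0.0996 + 1.6216)
z^{k+1} = -0.1267
Step 3: u-update.
u^{k+1} = 1.6216 + 0.0996 + 0.1267 = 1.8479
Step 4: Primal residual = |0.0996 + 0.1267| = 0.2263


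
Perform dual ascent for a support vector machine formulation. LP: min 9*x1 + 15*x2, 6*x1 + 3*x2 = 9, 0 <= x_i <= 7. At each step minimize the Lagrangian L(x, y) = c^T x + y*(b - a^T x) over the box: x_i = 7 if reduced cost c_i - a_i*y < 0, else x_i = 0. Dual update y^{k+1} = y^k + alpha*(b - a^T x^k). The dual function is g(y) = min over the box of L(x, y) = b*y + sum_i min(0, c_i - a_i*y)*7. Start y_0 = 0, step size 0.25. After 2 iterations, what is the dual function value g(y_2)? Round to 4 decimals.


Dual ascent for LP: min 9*x1 + 15*x2, 6*x1 + 3*x2 = 9, 0 <= x_i <= 7
Step 1: y^k = 0.0, reduced costs: (9.0, 15.0)
  x^k = (0.0, 0.0), subgradient = b - a^T x = 9.0
  y^{k+1} = 0.0 + 0.25*9.0 = 2.25
Step 2: y^k = 2.25, reduced costs: (-4.5, 8.25)
  x^k = (7.0, 0.0), subgradient = b - a^T x = -33.0
  y^{k+1} = 2.25 + 0.25*-33.0 = -6.0
Dual objective at y_2 = -6.0: reduced costs (45.0, 33.0), box minimizer x = (0.0, 0.0)
g(y_2) = b*y + (c1 - a1*y)*x1 + (c2 - a2*y)*x2 = 9*(-6.0) + 45.0*0.0 + 33.0*0.0 = -54.0 + 0.0 + 0.0 = -54.0


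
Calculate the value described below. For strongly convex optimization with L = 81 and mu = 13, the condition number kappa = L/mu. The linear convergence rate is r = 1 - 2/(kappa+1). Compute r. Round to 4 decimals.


Step 1: Compute the condition number.
kappa = L/mu = 81/13 = 6.2308
Step 2: Compute the convergence rate.
r = 1 - 2/(kappa + 1) = 1 - 2*mu/(L + mu) = (L - mu)/(L + mu) = 68/94 = 0.7234


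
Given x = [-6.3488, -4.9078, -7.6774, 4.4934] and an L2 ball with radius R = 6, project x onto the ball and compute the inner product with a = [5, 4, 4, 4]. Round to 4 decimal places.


Step 1: Compute ||x|| (intermediates to 6 decimals).
||x|| = sqrt((-6.3488)^2 + (-4.9078)^2 + (-7.6774)^2 + 4.4934^2) = 11.98027
Step 2: Project.
Since ||x|| > R, scale = R/||x|| = 6/11.98027 = 0.500823, proj(x) = scale * x
proj(x) = [-3.179625, -2.457939, -3.845019, 2.250398]
Step 3: Dot product.
a^T * proj(x) = 5*(-3.179625) + 4*(-2.457939) + 4*(-3.845019) + 4*2.250398 = -32.1084


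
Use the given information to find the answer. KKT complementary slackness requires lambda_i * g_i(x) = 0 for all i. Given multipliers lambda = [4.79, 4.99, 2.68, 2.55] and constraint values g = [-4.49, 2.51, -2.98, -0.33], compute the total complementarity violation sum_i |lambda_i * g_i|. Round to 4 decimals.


KKT complementary slackness check:
lambda_1 * g_1 = 4.79 * -4.49 = -21.5071
lambda_2 * g_2 = 4.99 * 2.51 = 12.5249
lambda_3 * g_3 = 2.68 * -2.98 = -7.9864
lambda_4 * g_4 = 2.55 * -0.33 = -0.8415
Total violation = 21.5071 + 12.5249 + 7.9864 + 0.8415 = 42.8599


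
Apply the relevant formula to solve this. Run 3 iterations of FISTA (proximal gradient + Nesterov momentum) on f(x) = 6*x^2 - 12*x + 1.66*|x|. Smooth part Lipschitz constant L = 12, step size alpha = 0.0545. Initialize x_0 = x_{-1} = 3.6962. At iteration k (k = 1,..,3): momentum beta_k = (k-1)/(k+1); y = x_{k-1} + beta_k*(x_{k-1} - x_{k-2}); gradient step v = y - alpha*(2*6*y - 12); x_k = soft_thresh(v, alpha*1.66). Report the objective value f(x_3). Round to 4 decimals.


FISTA on f(x) = 6*x^2 - 12*x + 1.66*|x|
L = 12, alpha = 0.0545
Iteration 1: beta = 0.0, y = 3.6962 + 0.0*(3.6962 - 3.6962) = 3.6962
  grad(y) = 32.3544, v = y - alpha*grad = 1.9329
  prox(v) = soft_thresh(1.9329, 0.0905) = 1.8424
Iteration 2: beta = 0.3333, y = 1.8424 + 0.3333*(1.8424 - 3.6962) = 1.2245
  grad(y) = 2.6938, v = y - alpha*grad = 1.0777
  prox(v) = soft_thresh(1.0777, 0.0905) = 0.9872
Iteration 3: beta = 0.5, y = 0.9872 + 0.5*(0.9872 - 1.8424) = 0.5596
  grad(y) = -5.2848, v = y - alpha*grad = 0.8476
  prox(v) = soft_thresh(0.8476, 0.0905) = 0.7572
f(x_3) = 6*0.7572^2 - 12*0.7572 + 1.66*|0.7572| = -4.3893


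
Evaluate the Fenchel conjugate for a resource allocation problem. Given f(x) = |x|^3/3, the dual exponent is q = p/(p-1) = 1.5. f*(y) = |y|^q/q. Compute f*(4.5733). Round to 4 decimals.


The conjugate exponent q satisfies 1/p + 1/q = 1.
p = 3, so q = 3/(3 - 1) = 1.5
|y|^q = 4.5733^1.5 = 9.7801
f*(4.5733) = 9.7801 / 1.5 = 6.5201


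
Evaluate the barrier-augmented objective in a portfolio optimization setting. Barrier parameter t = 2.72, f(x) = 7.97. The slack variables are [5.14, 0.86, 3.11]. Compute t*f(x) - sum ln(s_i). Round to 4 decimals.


Step 1: Compute log-barrier.
ln values: [1.6371, -0.1508, 1.1346]
phi = -(1.6371 - 0.1508 + 1.1346) = -2.6209
Step 2: Compute augmented objective.
t*f(x) = 2.72*7.97 = 21.6784
Total = 21.6784 - 2.6209 = 19.0575


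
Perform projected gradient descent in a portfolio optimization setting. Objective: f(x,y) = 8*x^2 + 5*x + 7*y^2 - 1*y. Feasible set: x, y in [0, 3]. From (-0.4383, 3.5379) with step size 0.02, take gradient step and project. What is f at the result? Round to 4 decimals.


Step 1: Compute gradient at (-0.4383, 3.5379).
grad_x = 2*8*-0.4383 + 5 = -2.0128
grad_y = 2*7*3.5379 - 1 = 48.5306
Step 2: Gradient step.
x_raw = -0.4383 - 0.02*-2.0128 = -0.398
y_raw = 3.5379 - 0.02*48.5306 = 2.5673
Step 3: Project onto [0, 3].
x_proj = clip(-0.398) = 0.0
y_proj = clip(2.5673) = 2.5673
Step 4: Evaluate f.
f(0.0, 2.5673) = 43.5695


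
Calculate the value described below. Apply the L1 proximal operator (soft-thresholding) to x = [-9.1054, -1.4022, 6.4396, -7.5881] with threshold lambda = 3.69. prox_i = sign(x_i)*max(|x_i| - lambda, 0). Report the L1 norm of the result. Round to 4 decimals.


Soft-thresholding with lambda = 3.69:
prox(-9.1054) = sign(-9.1054)*max(|-9.1054| - 3.69, 0) = -5.4154
prox(-1.4022) = sign(-1.4022)*max(|-1.4022| - 3.69, 0) = 0.0
prox(6.4396) = sign(6.4396)*max(|6.4396| - 3.69, 0) = 2.7496
prox(-7.5881) = sign(-7.5881)*max(|-7.5881| - 3.69, 0) = -3.8981
prox(x) = [-5.4154, 0.0, 2.7496, -3.8981]
||prox(x)||_1 = 5.4154 + 0.0 + 2.7496 + 3.8981 = 12.0631


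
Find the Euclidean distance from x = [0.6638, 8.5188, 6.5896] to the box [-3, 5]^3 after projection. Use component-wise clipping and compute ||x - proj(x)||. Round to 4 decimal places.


Project each component onto [-3, 5].
clip(0.6638) = 0.6638, clip(8.5188) = 5.0, clip(6.5896) = 5.0
Projection = [0.6638, 5.0, 5.0]
Squared diffs: [0.0, 12.382, 2.5268]
Distance = sqrt(14.9088) = 3.8612


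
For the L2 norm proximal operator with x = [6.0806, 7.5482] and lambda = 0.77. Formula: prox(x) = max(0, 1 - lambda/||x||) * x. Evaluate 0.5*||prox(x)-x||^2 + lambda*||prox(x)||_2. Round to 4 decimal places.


Step 1: Compute ||x||.
||x|| = 9.6927
Step 2: Compute scaling factor.
scale = max(0, 1 - 0.77/9.6927) = 0.9206
Step 3: prox(x) = [5.5976, 6.9486]
||prox(x)|| = 8.9227
Step 4: Proximal objective.
0.5*||prox-x||^2 = 0.2965
lambda*||prox|| = 6.8705
Total = 7.167


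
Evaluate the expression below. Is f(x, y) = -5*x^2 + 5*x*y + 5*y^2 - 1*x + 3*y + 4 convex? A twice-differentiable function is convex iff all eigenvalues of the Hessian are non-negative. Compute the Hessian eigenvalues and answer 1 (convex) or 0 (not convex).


The Hessian of f(x,y) = -5*x^2 + 5*x*y + 5*y^2 - 1*x + 3*y + 4 is:
H = [[-10, 5], [5, 10]]
Trace = -10 + 10 = 0
Determinant = -10*10 - (5)^2 = -125
Discriminant = (0)^2 - 4*-125 = 500.0
Eigenvalues: lambda_1 = -11.1803, lambda_2 = 11.1803
The function is not convex.

0


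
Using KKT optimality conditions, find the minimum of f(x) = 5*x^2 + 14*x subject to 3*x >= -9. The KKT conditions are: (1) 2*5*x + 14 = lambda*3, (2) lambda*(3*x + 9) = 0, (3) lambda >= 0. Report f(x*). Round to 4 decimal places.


Step 1: Try lambda = 0 (constraint inactive).
Stationarity: 2*5*x + 14 = 0
x* = -14/(2*5) = -1.4
Check constraint: 3*-1.4 = -4.2 >= -9 -- satisfied.
Step 2: Compute optimal value.
f(x*) = 5*(-1.4)^2 + 14*(-1.4) = -9.8


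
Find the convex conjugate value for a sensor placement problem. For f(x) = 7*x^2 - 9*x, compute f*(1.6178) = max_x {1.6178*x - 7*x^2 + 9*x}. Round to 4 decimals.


f*(y) = sup_x {y*x - a*x^2 - b*x} = sup_x {(y-b)*x - a*x^2}
FOC: (y - b) - 2a*x = 0 => x* = (y - b)/(2a)
x* = (1.6178 + 9)/(2*7) = 0.7584
f*(1.6178) = (y-b)^2/(4a) = (1.6178 + 9)^2/(4*7)
= 112.7377/28 = 4.0263


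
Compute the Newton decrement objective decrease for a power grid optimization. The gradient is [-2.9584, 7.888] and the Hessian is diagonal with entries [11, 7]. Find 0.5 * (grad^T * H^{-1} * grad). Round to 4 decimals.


Step 1: H is diagonal, so H^(-1) * g = [-0.2689, 1.1269].
Step 2: g^T H^(-1) g = sum_i g_i^2 / H_ii
  = (-2.9584)^2/11 + (7.888)^2/7
  = 0.7956 + 8.8886 = 9.6843
Step 3: Objective decrease = 0.5 * g^T H^(-1) g = 4.8421


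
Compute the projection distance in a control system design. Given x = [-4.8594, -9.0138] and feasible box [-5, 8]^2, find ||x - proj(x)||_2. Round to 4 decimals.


Project each component onto [-5, 8].
clip(-4.8594) = -4.8594, clip(-9.0138) = -5.0
Projection = [-4.8594, -5.0]
Squared diffs: [0.0, 16.1106]
Distance = sqrt(16.1106) = 4.0138


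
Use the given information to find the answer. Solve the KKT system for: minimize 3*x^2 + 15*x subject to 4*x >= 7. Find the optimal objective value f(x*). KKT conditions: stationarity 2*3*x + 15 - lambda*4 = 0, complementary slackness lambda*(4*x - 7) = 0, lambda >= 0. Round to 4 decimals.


Step 1: Try lambda = 0 (constraint inactive).
x_unc = -15/(2*3) = -2.5
Check: 4*-2.5 = -10.0 < 7 -- violated!
Step 2: Constraint must be active: 4*x = 7
x* = 7/4 = 1.75
lambda = (2*3*1.75 + 15)/4 = 6.375
Step 3: Compute optimal value.
f(x*) = 3*1.75^2 + 15*1.75 = 35.4375


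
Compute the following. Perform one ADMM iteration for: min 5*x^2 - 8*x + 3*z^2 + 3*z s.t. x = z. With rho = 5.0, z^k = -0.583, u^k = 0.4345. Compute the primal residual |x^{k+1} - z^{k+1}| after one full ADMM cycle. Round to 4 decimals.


ADMM iteration with rho = 5.0, z^k = -0.583, u^k = 0.4345
Step 1: x-update.
Minimize 5*x^2 - 8*x + (5.0/2)*(x + 0.583 + 0.4345)^2
FOC: (2*5 + 5.0)*x = 8 + 5.0*(-0.583 - 0.4345)
x^{k+1} = 0.1942
Step 2: z-update.
Minimize 3*z^2 + 3*z + (5.0/2)*(0.1942 - z + 0.4345)^2
FOC: (2*3 + 5.0)*z = -3 + 5.0*(0.1942 + 0.4345)
z^{k+1} = 0.013
Step 3: u-update.
u^{k+1} = 0.4345 + 0.1942 - 0.013 = 0.6156
Step 4: Primal residual = |0.1942 - 0.013| = 0.1811


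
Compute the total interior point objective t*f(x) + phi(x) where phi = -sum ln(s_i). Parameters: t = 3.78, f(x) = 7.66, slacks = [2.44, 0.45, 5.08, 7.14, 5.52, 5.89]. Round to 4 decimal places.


Step 1: Compute log-barrier.
ln values: [0.892, -0.7985, 1.6253, 1.9657, 1.7084, 1.7733]
phi = -(0.892 - 0.7985 + 1.6253 + 1.9657 + 1.7084 + 1.7733) = -7.1661
Step 2: Compute augmented objective.
t*f(x) = 3.78*7.66 = 28.9548
Total = 28.9548 - 7.1661 = 21.7887


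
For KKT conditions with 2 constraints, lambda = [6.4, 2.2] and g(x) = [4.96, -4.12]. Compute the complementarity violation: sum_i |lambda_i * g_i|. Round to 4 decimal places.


KKT complementary slackness check:
lambda_1 * g_1 = 6.4 * 4.96 = 31.744
lambda_2 * g_2 = 2.2 * -4.12 = -9.064
Total violation = 31.744 + 9.064 = 40.808


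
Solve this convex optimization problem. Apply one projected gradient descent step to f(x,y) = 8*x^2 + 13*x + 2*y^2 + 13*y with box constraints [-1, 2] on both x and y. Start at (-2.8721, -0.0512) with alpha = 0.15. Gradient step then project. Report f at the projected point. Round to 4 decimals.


Step 1: Compute gradient at (-2.8721, -0.0512).
grad_x = 2*8*-2.8721 + 13 = -32.9536
grad_y = 2*2*-0.0512 + 13 = 12.7952
Step 2: Gradient step.
x_raw = -2.8721 - 0.15*-32.9536 = 2.0709
y_raw = -0.0512 - 0.15*12.7952 = -1.9705
Step 3: Project onto [-1, 2].
x_proj = clip(2.0709) = 2.0
y_proj = clip(-1.9705) = -1.0
Step 4: Evaluate f.
f(2.0, -1.0) = 47.0


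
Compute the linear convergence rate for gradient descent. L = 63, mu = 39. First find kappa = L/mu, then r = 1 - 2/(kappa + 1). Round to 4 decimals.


Step 1: Compute the condition number.
kappa = L/mu = 63/39 = 1.6154
Step 2: Compute the convergence rate.
r = 1 - 2/(kappa + 1) = 1 - 2*mu/(L + mu) = (L - mu)/(L + mu) = 24/102 = 0.2353


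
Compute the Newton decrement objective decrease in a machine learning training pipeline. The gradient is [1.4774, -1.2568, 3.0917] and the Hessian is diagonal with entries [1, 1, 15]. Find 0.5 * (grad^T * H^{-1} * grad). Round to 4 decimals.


Step 1: H is diagonal, so H^(-1) * g = [1.4774, -1.2568, 0.2061].
Step 2: g^T H^(-1) g = sum_i g_i^2 / H_ii
  = (1.4774)^2/1 + (-1.2568)^2/1 + (3.0917)^2/15
  = 2.1827 + 1.5795 + 0.6372 = 4.3995
Step 3: Objective decrease = 0.5 * g^T H^(-1) g = 2.1997


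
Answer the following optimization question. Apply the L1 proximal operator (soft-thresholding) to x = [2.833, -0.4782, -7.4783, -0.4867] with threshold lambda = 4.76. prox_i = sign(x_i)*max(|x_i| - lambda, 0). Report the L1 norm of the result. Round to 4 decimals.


Soft-thresholding with lambda = 4.76:
prox(2.833) = sign(2.833)*max(|2.833| - 4.76, 0) = 0.0
prox(-0.4782) = sign(-0.4782)*max(|-0.4782| - 4.76, 0) = 0.0
prox(-7.4783) = sign(-7.4783)*max(|-7.4783| - 4.76, 0) = -2.7183
prox(-0.4867) = sign(-0.4867)*max(|-0.4867| - 4.76, 0) = 0.0
prox(x) = [0.0, 0.0, -2.7183, 0.0]
||prox(x)||_1 = 0.0 + 0.0 + 2.7183 + 0.0 = 2.7183


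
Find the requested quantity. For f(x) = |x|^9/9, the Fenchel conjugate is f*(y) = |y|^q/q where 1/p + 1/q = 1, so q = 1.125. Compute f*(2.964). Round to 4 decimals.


The conjugate exponent q satisfies 1/p + 1/q = 1.
p = 9, so q = 9/(9 - 1) = 1.125
|y|^q = 2.964^1.125 = 3.3952
f*(2.964) = 3.3952 / 1.125 = 3.0179


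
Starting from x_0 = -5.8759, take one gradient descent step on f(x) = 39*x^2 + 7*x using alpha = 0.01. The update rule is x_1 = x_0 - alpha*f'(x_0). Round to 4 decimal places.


We compute the gradient at x_0 and apply the update.
f'(x) = 78*x + 7
f'(-5.8759) = 78*-5.8759 + 7 = -451.3202
x_1 = -5.8759 - 0.01*-451.3202 = -1.3627


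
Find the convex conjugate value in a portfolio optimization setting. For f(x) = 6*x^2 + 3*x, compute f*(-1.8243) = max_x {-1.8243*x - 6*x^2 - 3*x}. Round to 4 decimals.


f*(y) = sup_x {y*x - a*x^2 - b*x} = sup_x {(y-b)*x - a*x^2}
FOC: (y - b) - 2a*x = 0 => x* = (y - b)/(2a)
x* = (-1.8243 - 3)/(2*6) = -0.402
f*(-1.8243) = (y-b)^2/(4a) = (-1.8243 - 3)^2/(4*6)
= 23.2739/24 = 0.9697


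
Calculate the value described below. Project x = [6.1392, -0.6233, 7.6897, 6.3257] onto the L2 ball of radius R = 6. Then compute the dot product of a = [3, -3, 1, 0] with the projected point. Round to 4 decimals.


Step 1: Compute ||x|| (intermediates to 6 decimals).
||x|| = sqrt(6.1392^2 + (-0.6233)^2 + 7.6897^2 + 6.3257^2) = 11.714275
Step 2: Project.
Since ||x|| > R, scale = R/||x|| = 6/11.714275 = 0.512196, proj(x) = scale * x
proj(x) = [3.144474, -0.319252, 3.938634, 3.239998]
Step 3: Dot product.
a^T * proj(x) = 3*3.144474 - 3*(-0.319252) + 1*3.938634 + 0*3.239998 = 14.3298


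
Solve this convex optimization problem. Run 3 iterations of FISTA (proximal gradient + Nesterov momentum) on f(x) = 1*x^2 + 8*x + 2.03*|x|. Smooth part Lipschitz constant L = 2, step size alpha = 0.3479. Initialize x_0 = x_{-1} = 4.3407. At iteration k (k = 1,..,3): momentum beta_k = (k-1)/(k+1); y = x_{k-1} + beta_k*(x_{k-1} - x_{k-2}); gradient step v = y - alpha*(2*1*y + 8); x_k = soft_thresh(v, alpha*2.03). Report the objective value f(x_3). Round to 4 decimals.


FISTA on f(x) = 1*x^2 + 8*x + 2.03*|x|
L = 2, alpha = 0.3479
Iteration 1: beta = 0.0, y = 4.3407 + 0.0*(4.3407 - 4.3407) = 4.3407
  grad(y) = 16.6814, v = y - alpha*grad = -1.4628
  prox(v) = soft_thresh(-1.4628, 0.7062) = -0.7565
Iteration 2: beta = 0.3333, y = -0.7565 + 0.3333*(-0.7565 - 4.3407) = -2.4556
  grad(y) = 3.0888, v = y - alpha*grad = -3.5302
  prox(v) = soft_thresh(-3.5302, 0.7062) = -2.824
Iteration 3: beta = 0.5, y = -2.824 + 0.5*(-2.824 + 0.7565) = -3.8577
  grad(y) = 0.2847, v = y - alpha*grad = -3.9567
  prox(v) = soft_thresh(-3.9567, 0.7062) = -3.2505
f(x_3) = 1*(-3.2505)^2 + 8*(-3.2505) + 2.03*|-3.2505| = -8.8398


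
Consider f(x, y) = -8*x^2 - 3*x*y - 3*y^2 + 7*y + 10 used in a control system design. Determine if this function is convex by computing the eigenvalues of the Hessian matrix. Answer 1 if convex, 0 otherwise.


The Hessian of f(x,y) = -8*x^2 - 3*x*y - 3*y^2 + 7*y + 10 is:
H = [[-16, -3], [-3, -6]]
Trace = -16 - 6 = -22
Determinant = -16*-6 - (-3)^2 = 87
Discriminant = (-22)^2 - 4*87 = 136.0
Eigenvalues: lambda_1 = -16.831, lambda_2 = -5.169
The function is not convex.

0


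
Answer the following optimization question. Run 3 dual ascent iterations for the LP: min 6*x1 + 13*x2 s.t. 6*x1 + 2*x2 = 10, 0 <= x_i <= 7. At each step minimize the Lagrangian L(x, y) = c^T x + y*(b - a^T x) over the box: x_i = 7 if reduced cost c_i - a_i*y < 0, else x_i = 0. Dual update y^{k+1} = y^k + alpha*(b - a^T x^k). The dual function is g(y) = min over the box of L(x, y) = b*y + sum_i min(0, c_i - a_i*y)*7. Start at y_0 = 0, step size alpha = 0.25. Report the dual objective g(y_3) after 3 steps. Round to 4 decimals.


Dual ascent for LP: min 6*x1 + 13*x2, 6*x1 + 2*x2 = 10, 0 <= x_i <= 7
Step 1: y^k = 0.0, reduced costs: (6.0, 13.0)
  x^k = (0.0, 0.0), subgradient = b - a^T x = 10.0
  y^{k+1} = 0.0 + 0.25*10.0 = 2.5
Step 2: y^k = 2.5, reduced costs: (-9.0, 8.0)
  x^k = (7.0, 0.0), subgradient = b - a^T x = -32.0
  y^{k+1} = 2.5 + 0.25*-32.0 = -5.5
Step 3: y^k = -5.5, reduced costs: (39.0, 24.0)
  x^k = (0.0, 0.0), subgradient = b - a^T x = 10.0
  y^{k+1} = -5.5 + 0.25*10.0 = -3.0
Dual objective at y_3 = -3.0: reduced costs (24.0, 19.0), box minimizer x = (0.0, 0.0)
g(y_3) = b*y + (c1 - a1*y)*x1 + (c2 - a2*y)*x2 = 10*(-3.0) + 24.0*0.0 + 19.0*0.0 = -30.0 + 0.0 + 0.0 = -30.0


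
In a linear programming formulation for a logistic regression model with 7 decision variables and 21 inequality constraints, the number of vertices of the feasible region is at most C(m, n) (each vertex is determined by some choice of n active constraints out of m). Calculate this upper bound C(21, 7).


Each vertex corresponds to some choice of n active constraints out of m, so the number of vertices is at most C(m, n) = m! / (n!(m-n)!).
m = 21, n = 7
Numerator: 21 * 20 * 19 * 18 * 17 * 16 * 15
Denominator: 7! = 5040
C(21, 7) = 116280


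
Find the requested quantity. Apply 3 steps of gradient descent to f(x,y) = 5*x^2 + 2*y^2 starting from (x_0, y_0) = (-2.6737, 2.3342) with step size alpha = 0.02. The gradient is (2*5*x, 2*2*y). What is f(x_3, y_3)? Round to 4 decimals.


Gradient descent on f(x,y) = 5*x^2 + 2*y^2.
Starting point: (-2.6737, 2.3342), alpha = 0.02
Step 1: grad_x = 2*5*-2.6737 = -26.737, grad_y = 2*2*2.3342 = 9.3368
  x_1 = -2.6737 - 0.02*-26.737 = -2.139
  y_1 = 2.3342 - 0.02*9.3368 = 2.1475
Step 2: grad_x = 2*5*-2.139 = -21.3896, grad_y = 2*2*2.1475 = 8.5899
  x_2 = -2.139 - 0.02*-21.3896 = -1.7112
  y_2 = 2.1475 - 0.02*8.5899 = 1.9757
Step 3: grad_x = 2*5*-1.7112 = -17.1117, grad_y = 2*2*1.9757 = 7.9027
  x_3 = -1.7112 - 0.02*-17.1117 = -1.3689
  y_3 = 1.9757 - 0.02*7.9027 = 1.8176
f(-1.3689, 1.8176) = 5*(-1.3689)^2 + 2*1.8176^2 = 15.9773


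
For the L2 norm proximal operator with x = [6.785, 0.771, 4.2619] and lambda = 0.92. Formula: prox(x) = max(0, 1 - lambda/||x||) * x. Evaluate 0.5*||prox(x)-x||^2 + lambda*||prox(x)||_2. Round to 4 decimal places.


Step 1: Compute ||x||.
||x|| = 8.0495
Step 2: Compute scaling factor.
scale = max(0, 1 - 0.92/8.0495) = 0.8857
Step 3: prox(x) = [6.0095, 0.6829, 3.7748]
||prox(x)|| = 7.1295
Step 4: Proximal objective.
0.5*||prox-x||^2 = 0.4232
lambda*||prox|| = 6.5591
Total = 6.9823


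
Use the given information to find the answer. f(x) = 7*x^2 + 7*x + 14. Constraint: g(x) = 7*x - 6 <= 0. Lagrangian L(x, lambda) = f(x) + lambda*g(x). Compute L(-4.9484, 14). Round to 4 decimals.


Step 1: Evaluate f(x).
f(-4.9484) = 7*(-4.9484)^2 + 7*(-4.9484) + 14 = 150.7678
Step 2: Evaluate g(x).
g(-4.9484) = 7*-4.9484 - 6 = -40.6388
Step 3: Compute Lagrangian.
L = 150.7678 + 14*-40.6388 = -418.1754


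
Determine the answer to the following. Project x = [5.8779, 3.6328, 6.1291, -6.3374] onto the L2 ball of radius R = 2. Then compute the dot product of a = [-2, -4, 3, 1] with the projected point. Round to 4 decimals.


Step 1: Compute ||x|| (intermediates to 6 decimals).
||x|| = sqrt(5.8779^2 + 3.6328^2 + 6.1291^2 + (-6.3374)^2) = 11.201582
Step 2: Project.
Since ||x|| > R, scale = R/||x|| = 2/11.201582 = 0.178546, proj(x) = scale * x
proj(x) = [1.049476, 0.648622, 1.094326, -1.131517]
Step 3: Dot product.
a^T * proj(x) = -2*1.049476 - 4*0.648622 + 3*1.094326 + 1*(-1.131517) = -2.542


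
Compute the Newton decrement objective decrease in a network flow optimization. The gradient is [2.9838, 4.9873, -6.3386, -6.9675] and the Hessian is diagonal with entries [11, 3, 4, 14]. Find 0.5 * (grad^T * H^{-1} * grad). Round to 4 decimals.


Step 1: H is diagonal, so H^(-1) * g = [0.2713, 1.6624, -1.5847, -0.4977].
Step 2: g^T H^(-1) g = sum_i g_i^2 / H_ii
  = (2.9838)^2/11 + (4.9873)^2/3 + (-6.3386)^2/4 + (-6.9675)^2/14
  = 0.8094 + 8.2911 + 10.0445 + 3.4676 = 22.6125
Step 3: Objective decrease = 0.5 * g^T H^(-1) g = 11.3062


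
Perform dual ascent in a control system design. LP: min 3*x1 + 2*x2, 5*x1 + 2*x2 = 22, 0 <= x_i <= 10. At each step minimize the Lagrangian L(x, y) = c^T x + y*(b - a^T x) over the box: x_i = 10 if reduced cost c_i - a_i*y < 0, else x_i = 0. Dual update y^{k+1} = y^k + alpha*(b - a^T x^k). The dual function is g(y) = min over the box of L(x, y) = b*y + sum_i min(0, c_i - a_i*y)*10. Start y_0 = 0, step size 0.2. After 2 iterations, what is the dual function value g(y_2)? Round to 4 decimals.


Dual ascent for LP: min 3*x1 + 2*x2, 5*x1 + 2*x2 = 22, 0 <= x_i <= 10
Step 1: y^k = 0.0, reduced costs: (3.0, 2.0)
  x^k = (0.0, 0.0), subgradient = b - a^T x = 22.0
  y^{k+1} = 0.0 + 0.2*22.0 = 4.4
Step 2: y^k = 4.4, reduced costs: (-19.0, -6.8)
  x^k = (10.0, 10.0), subgradient = b - a^T x = -48.0
  y^{k+1} = 4.4 + 0.2*-48.0 = -5.2
Dual objective at y_2 = -5.2: reduced costs (29.0, 12.4), box minimizer x = (0.0, 0.0)
g(y_2) = b*y + (c1 - a1*y)*x1 + (c2 - a2*y)*x2 = 22*(-5.2) + 29.0*0.0 + 12.4*0.0 = -114.4 + 0.0 + 0.0 = -114.4


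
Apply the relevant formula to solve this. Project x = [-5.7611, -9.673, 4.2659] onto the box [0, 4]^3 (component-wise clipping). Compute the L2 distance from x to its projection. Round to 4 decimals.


Project each component onto [0, 4].
clip(-5.7611) = 0.0, clip(-9.673) = 0.0, clip(4.2659) = 4.0
Projection = [0.0, 0.0, 4.0]
Squared diffs: [33.1903, 93.5669, 0.0707]
Distance = sqrt(126.8279) = 11.2618


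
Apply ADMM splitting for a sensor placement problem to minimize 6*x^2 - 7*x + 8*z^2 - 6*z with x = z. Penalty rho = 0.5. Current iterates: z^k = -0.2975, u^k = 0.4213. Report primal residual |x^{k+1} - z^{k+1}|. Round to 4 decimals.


ADMM iteration with rho = 0.5, z^k = -0.2975, u^k = 0.4213
Step 1: x-update.
Minimize 6*x^2 - 7*x + (0.5/2)*(x + 0.2975 + 0.4213)^2
FOC: (2*6 + 0.5)*x = 7 + 0.5*(-0.2975 - 0.4213)
x^{k+1} = 0.5312
Step 2: z-update.
Minimize 8*z^2 - 6*z + (0.5/2)*(0.5312 - z + 0.4213)^2
FOC: (2*8 + 0.5)*z = 6 + 0.5*(0.5312 + 0.4213)
z^{k+1} = 0.3925
Step 3: u-update.
u^{k+1} = 0.4213 + 0.5312 - 0.3925 = 0.56
Step 4: Primal residual = |0.5312 - 0.3925| = 0.1387


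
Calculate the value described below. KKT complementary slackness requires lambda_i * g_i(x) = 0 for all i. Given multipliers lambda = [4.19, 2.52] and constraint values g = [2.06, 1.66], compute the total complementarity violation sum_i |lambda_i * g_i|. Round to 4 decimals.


KKT complementary slackness check:
lambda_1 * g_1 = 4.19 * 2.06 = 8.6314
lambda_2 * g_2 = 2.52 * 1.66 = 4.1832
Total violation = 8.6314 + 4.1832 = 12.8146


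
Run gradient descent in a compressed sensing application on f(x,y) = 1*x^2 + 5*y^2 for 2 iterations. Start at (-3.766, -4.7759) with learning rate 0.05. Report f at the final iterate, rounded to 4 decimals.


Gradient descent on f(x,y) = 1*x^2 + 5*y^2.
Starting point: (-3.766, -4.7759), alpha = 0.05
Step 1: grad_x = 2*1*-3.766 = -7.532, grad_y = 2*5*-4.7759 = -47.759
  x_1 = -3.766 - 0.05*-7.532 = -3.3894
  y_1 = -4.7759 - 0.05*-47.759 = -2.388
Step 2: grad_x = 2*1*-3.3894 = -6.7788, grad_y = 2*5*-2.388 = -23.8795
  x_2 = -3.3894 - 0.05*-6.7788 = -3.0505
  y_2 = -2.388 - 0.05*-23.8795 = -1.194
f(-3.0505, -1.194) = 1*(-3.0505)^2 + 5*(-1.194)^2 = 16.4332


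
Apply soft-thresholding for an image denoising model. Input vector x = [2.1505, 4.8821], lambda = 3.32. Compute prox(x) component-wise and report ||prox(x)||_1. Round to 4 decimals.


Soft-thresholding with lambda = 3.32:
prox(2.1505) = sign(2.1505)*max(|2.1505| - 3.32, 0) = 0.0
prox(4.8821) = sign(4.8821)*max(|4.8821| - 3.32, 0) = 1.5621
prox(x) = [0.0, 1.5621]
||prox(x)||_1 = 0.0 + 1.5621 = 1.5621


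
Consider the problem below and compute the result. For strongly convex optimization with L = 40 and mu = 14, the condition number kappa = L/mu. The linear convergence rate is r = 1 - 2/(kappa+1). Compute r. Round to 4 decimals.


Step 1: Compute the condition number.
kappa = L/mu = 40/14 = 2.8571
Step 2: Compute the convergence rate.
r = 1 - 2/(kappa + 1) = 1 - 2*mu/(L + mu) = (L - mu)/(L + mu) = 26/54 = 0.4815
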